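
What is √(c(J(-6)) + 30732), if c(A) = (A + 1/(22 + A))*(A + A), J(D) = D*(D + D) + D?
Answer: √157782/2 ≈ 198.61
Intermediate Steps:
J(D) = D + 2*D² (J(D) = D*(2*D) + D = 2*D² + D = D + 2*D²)
c(A) = 2*A*(A + 1/(22 + A)) (c(A) = (A + 1/(22 + A))*(2*A) = 2*A*(A + 1/(22 + A)))
√(c(J(-6)) + 30732) = √(2*(-6*(1 + 2*(-6)))*(1 + (-6*(1 + 2*(-6)))² + 22*(-6*(1 + 2*(-6))))/(22 - 6*(1 + 2*(-6))) + 30732) = √(2*(-6*(1 - 12))*(1 + (-6*(1 - 12))² + 22*(-6*(1 - 12)))/(22 - 6*(1 - 12)) + 30732) = √(2*(-6*(-11))*(1 + (-6*(-11))² + 22*(-6*(-11)))/(22 - 6*(-11)) + 30732) = √(2*66*(1 + 66² + 22*66)/(22 + 66) + 30732) = √(2*66*(1 + 4356 + 1452)/88 + 30732) = √(2*66*(1/88)*5809 + 30732) = √(17427/2 + 30732) = √(78891/2) = √157782/2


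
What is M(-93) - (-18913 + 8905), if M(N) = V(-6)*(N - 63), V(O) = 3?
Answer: 9540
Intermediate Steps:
M(N) = -189 + 3*N (M(N) = 3*(N - 63) = 3*(-63 + N) = -189 + 3*N)
M(-93) - (-18913 + 8905) = (-189 + 3*(-93)) - (-18913 + 8905) = (-189 - 279) - 1*(-10008) = -468 + 10008 = 9540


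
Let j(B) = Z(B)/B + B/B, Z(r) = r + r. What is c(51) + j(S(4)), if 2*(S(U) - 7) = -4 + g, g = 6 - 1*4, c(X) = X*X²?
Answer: 132654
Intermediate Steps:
Z(r) = 2*r
c(X) = X³
g = 2 (g = 6 - 4 = 2)
S(U) = 6 (S(U) = 7 + (-4 + 2)/2 = 7 + (½)*(-2) = 7 - 1 = 6)
j(B) = 3 (j(B) = (2*B)/B + B/B = 2 + 1 = 3)
c(51) + j(S(4)) = 51³ + 3 = 132651 + 3 = 132654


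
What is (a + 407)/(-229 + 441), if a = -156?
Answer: 251/212 ≈ 1.1840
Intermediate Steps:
(a + 407)/(-229 + 441) = (-156 + 407)/(-229 + 441) = 251/212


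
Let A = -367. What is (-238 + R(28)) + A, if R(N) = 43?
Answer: -562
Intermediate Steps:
(-238 + R(28)) + A = (-238 + 43) - 367 = -195 - 367 = -562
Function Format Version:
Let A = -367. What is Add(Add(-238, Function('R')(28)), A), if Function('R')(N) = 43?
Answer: -562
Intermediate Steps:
Add(Add(-238, Function('R')(28)), A) = Add(Add(-238, 43), -367) = Add(-195, -367) = -562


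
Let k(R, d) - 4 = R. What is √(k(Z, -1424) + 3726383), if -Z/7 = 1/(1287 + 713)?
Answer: √37263869965/100 ≈ 1930.4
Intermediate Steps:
Z = -7/2000 (Z = -7/(1287 + 713) = -7/2000 ≈ -0.0035000)
k(R, d) = 4 + R
√(k(Z, -1424) + 3726383) = √((4 - 7/2000) + 3726383) = √(7993/2000 + 3726383) = √(7452773993/2000) = √37263869965/100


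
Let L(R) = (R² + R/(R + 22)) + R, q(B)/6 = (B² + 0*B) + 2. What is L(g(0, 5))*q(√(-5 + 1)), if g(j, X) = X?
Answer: -3260/9 ≈ -362.22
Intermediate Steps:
q(B) = 12 + 6*B² (q(B) = 6*((B² + 0*B) + 2) = 6*((B² + 0) + 2) = 6*(B² + 2) = 6*(2 + B²) = 12 + 6*B²)
L(R) = R + R² + R/(22 + R) (L(R) = (R² + R/(22 + R)) + R = R + R² + R/(22 + R))
L(g(0, 5))*q(√(-5 + 1)) = (5*(23 + 5² + 23*5)/(22 + 5))*(12 + 6*(√(-5 + 1))²) = (5*(23 + 25 + 115)/27)*(12 + 6*(√(-4))²) = (5*(1/27)*163)*(12 + 6*(2*I)²) = 815*(12 + 6*(-4))/27 = 815*(12 - 24)/27 = (815/27)*(-12) = -3260/9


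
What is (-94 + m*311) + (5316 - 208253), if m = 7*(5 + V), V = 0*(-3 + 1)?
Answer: -192146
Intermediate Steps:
V = 0 (V = 0*(-2) = 0)
m = 35 (m = 7*(5 + 0) = 7*5 = 35)
(-94 + m*311) + (5316 - 208253) = (-94 + 35*311) + (5316 - 208253) = (-94 + 10885) - 202937 = 10791 - 202937 = -192146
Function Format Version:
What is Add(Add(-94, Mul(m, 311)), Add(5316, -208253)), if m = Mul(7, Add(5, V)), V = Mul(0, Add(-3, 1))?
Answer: -192146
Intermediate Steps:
V = 0 (V = Mul(0, -2) = 0)
m = 35 (m = Mul(7, Add(5, 0)) = Mul(7, 5) = 35)
Add(Add(-94, Mul(m, 311)), Add(5316, -208253)) = Add(Add(-94, Mul(35, 311)), Add(5316, -208253)) = Add(Add(-94, 10885), -202937) = Add(10791, -202937) = -192146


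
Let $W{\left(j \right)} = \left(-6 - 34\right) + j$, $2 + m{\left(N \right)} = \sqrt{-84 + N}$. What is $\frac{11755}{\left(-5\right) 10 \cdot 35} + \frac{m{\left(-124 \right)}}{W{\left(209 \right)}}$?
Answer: $- \frac{398019}{59150} + \frac{4 i \sqrt{13}}{169} \approx -6.729 + 0.085338 i$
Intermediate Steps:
$m{\left(N \right)} = -2 + \sqrt{-84 + N}$
$W{\left(j \right)} = -40 + j$
$\frac{11755}{\left(-5\right) 10 \cdot 35} + \frac{m{\left(-124 \right)}}{W{\left(209 \right)}} = \frac{11755}{\left(-5\right) 10 \cdot 35} + \frac{-2 + \sqrt{-84 - 124}}{-40 + 209} = \frac{11755}{\left(-50\right) 35} + \frac{-2 + \sqrt{-208}}{169} = \frac{11755}{-1750} + \left(-2 + 4 i \sqrt{13}\right) \frac{1}{169} = 11755 \left(- \frac{1}{1750}\right) - \left(\frac{2}{169} - \frac{4 i \sqrt{13}}{169}\right) = - \frac{2351}{350} - \left(\frac{2}{169} - \frac{4 i \sqrt{13}}{169}\right) = - \frac{398019}{59150} + \frac{4 i \sqrt{13}}{169}$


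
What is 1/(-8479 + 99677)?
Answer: 1/91198 ≈ 1.0965e-5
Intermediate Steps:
1/(-8479 + 99677) = 1/91198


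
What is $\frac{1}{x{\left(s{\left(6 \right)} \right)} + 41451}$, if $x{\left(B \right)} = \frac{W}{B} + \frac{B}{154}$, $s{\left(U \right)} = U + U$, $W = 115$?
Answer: $\frac{924}{38309651} \approx 2.4119 \cdot 10^{-5}$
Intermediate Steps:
$s{\left(U \right)} = 2 U$
$x{\left(B \right)} = \frac{115}{B} + \frac{B}{154}$
$\frac{1}{x{\left(s{\left(6 \right)} \right)} + 41451} = \frac{1}{\left(\frac{115}{2 \cdot 6} + \frac{2 \cdot 6}{154}\right) + 41451} = \frac{1}{\left(\frac{115}{12} + \frac{1}{154} \cdot 12\right) + 41451} = \frac{1}{\left(115 \cdot \frac{1}{12} + \frac{6}{77}\right) + 41451} = \frac{1}{\left(\frac{115}{12} + \frac{6}{77}\right) + 41451} = \frac{1}{\frac{8927}{924} + 41451} = \frac{1}{\frac{38309651}{924}} = \frac{924}{38309651}$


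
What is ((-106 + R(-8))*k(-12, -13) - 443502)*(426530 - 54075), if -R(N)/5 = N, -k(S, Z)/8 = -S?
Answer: -162824662530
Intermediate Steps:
k(S, Z) = 8*S (k(S, Z) = -(-8)*S = 8*S)
R(N) = -5*N
((-106 + R(-8))*k(-12, -13) - 443502)*(426530 - 54075) = ((-106 - 5*(-8))*(8*(-12)) - 443502)*(426530 - 54075) = ((-106 + 40)*(-96) - 443502)*372455 = (-66*(-96) - 443502)*372455 = (6336 - 443502)*372455 = -437166*372455 = -162824662530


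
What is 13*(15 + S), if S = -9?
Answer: 78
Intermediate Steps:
13*(15 + S) = 13*(15 - 9) = 13*6 = 78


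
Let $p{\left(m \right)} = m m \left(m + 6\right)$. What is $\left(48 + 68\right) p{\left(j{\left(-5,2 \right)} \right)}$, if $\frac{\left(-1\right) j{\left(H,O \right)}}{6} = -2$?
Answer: $300672$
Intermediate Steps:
$j{\left(H,O \right)} = 12$ ($j{\left(H,O \right)} = \left(-6\right) \left(-2\right) = 12$)
$p{\left(m \right)} = m^{2} \left(6 + m\right)$
$\left(48 + 68\right) p{\left(j{\left(-5,2 \right)} \right)} = \left(48 + 68\right) 12^{2} \left(6 + 12\right) = 116 \cdot 144 \cdot 18 = 116 \cdot 2592 = 300672$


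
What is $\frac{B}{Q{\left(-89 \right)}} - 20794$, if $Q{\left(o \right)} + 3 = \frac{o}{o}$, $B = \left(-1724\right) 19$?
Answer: $-4416$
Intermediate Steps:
$B = -32756$
$Q{\left(o \right)} = -2$ ($Q{\left(o \right)} = -3 + \frac{o}{o} = -3 + 1 = -2$)
$\frac{B}{Q{\left(-89 \right)}} - 20794 = - \frac{32756}{-2} - 20794 = \left(-32756\right) \left(- \frac{1}{2}\right) - 20794 = 16378 - 20794 = -4416$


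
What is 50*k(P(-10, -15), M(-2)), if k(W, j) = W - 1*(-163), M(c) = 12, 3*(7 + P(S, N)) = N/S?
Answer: 7825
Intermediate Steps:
P(S, N) = -7 + N/(3*S) (P(S, N) = -7 + (N/S)/3 = -7 + N/(3*S))
k(W, j) = 163 + W (k(W, j) = W + 163 = 163 + W)
50*k(P(-10, -15), M(-2)) = 50*(163 + (-7 + (1/3)*(-15)/(-10))) = 50*(163 + (-7 + (1/3)*(-15)*(-1/10))) = 50*(163 + (-7 + 1/2)) = 50*(163 - 13/2) = 50*(313/2) = 7825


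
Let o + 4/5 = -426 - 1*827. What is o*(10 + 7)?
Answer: -106573/5 ≈ -21315.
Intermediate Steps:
o = -6269/5 (o = -4/5 + (-426 - 1*827) = -4/5 + (-426 - 827) = -4/5 - 1253 = -6269/5 ≈ -1253.8)
o*(10 + 7) = -6269*(10 + 7)/5 = -6269/5*17 = -106573/5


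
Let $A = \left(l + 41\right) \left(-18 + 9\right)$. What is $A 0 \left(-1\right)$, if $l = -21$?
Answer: $0$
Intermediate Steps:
$A = -180$ ($A = \left(-21 + 41\right) \left(-18 + 9\right) = 20 \left(-9\right) = -180$)
$A 0 \left(-1\right) = - 180 \cdot 0 \left(-1\right) = \left(-180\right) 0 = 0$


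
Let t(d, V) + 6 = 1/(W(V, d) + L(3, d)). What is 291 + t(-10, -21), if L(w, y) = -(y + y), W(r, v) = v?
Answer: 2851/10 ≈ 285.10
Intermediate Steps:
L(w, y) = -2*y
t(d, V) = -6 - 1/d (t(d, V) = -6 + 1/(d - 2*d) = -6 + 1/(-d) = -6 - 1/d)
291 + t(-10, -21) = 291 + (-6 - 1/(-10)) = 291 + (-6 - 1*(-⅒)) = 291 + (-6 + ⅒) = 291 - 59/10 = 2851/10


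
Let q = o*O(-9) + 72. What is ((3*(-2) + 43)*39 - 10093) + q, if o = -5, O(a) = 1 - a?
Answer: -8628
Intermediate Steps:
q = 22 (q = -5*(1 - 1*(-9)) + 72 = -5*(1 + 9) + 72 = -5*10 + 72 = -50 + 72 = 22)
((3*(-2) + 43)*39 - 10093) + q = ((3*(-2) + 43)*39 - 10093) + 22 = ((-6 + 43)*39 - 10093) + 22 = (37*39 - 10093) + 22 = (1443 - 10093) + 22 = -8650 + 22 = -8628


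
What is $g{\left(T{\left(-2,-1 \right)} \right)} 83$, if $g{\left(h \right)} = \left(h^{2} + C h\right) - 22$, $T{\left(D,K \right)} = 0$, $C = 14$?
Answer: $-1826$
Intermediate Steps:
$g{\left(h \right)} = -22 + h^{2} + 14 h$ ($g{\left(h \right)} = \left(h^{2} + 14 h\right) - 22 = -22 + h^{2} + 14 h$)
$g{\left(T{\left(-2,-1 \right)} \right)} 83 = \left(-22 + 0^{2} + 14 \cdot 0\right) 83 = \left(-22 + 0 + 0\right) 83 = \left(-22\right) 83 = -1826$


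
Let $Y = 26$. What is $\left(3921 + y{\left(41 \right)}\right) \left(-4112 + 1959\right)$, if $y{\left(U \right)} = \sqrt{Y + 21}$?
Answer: $-8441913 - 2153 \sqrt{47} \approx -8.4567 \cdot 10^{6}$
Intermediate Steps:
$y{\left(U \right)} = \sqrt{47}$ ($y{\left(U \right)} = \sqrt{26 + 21} = \sqrt{47}$)
$\left(3921 + y{\left(41 \right)}\right) \left(-4112 + 1959\right) = \left(3921 + \sqrt{47}\right) \left(-4112 + 1959\right) = \left(3921 + \sqrt{47}\right) \left(-2153\right) = -8441913 - 2153 \sqrt{47}$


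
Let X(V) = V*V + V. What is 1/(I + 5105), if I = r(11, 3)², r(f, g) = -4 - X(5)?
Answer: 1/6261 ≈ 0.00015972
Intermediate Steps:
X(V) = V + V² (X(V) = V² + V = V + V²)
r(f, g) = -34 (r(f, g) = -4 - 5*(1 + 5) = -4 - 5*6 = -4 - 1*30 = -4 - 30 = -34)
I = 1156 (I = (-34)² = 1156)
1/(I + 5105) = 1/(1156 + 5105) = 1/6261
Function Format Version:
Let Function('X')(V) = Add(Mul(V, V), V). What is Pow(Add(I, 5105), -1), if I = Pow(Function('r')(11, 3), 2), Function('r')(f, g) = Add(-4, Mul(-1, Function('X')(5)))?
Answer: Rational(1, 6261) ≈ 0.00015972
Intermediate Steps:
Function('X')(V) = Add(V, Pow(V, 2)) (Function('X')(V) = Add(Pow(V, 2), V) = Add(V, Pow(V, 2)))
Function('r')(f, g) = -34 (Function('r')(f, g) = Add(-4, Mul(-1, Mul(5, Add(1, 5)))) = Add(-4, Mul(-1, Mul(5, 6))) = Add(-4, Mul(-1, 30)) = Add(-4, -30) = -34)
I = 1156 (I = Pow(-34, 2) = 1156)
Pow(Add(I, 5105), -1) = Pow(Add(1156, 5105), -1) = Pow(6261, -1) = Rational(1, 6261)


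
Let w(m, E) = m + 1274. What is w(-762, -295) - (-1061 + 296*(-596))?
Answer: 177989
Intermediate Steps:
w(m, E) = 1274 + m
w(-762, -295) - (-1061 + 296*(-596)) = (1274 - 762) - (-1061 + 296*(-596)) = 512 - (-1061 - 176416) = 512 - 1*(-177477) = 512 + 177477 = 177989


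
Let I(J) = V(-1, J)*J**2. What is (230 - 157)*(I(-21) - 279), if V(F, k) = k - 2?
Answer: -760806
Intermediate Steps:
V(F, k) = -2 + k
I(J) = J**2*(-2 + J) (I(J) = (-2 + J)*J**2 = J**2*(-2 + J))
(230 - 157)*(I(-21) - 279) = (230 - 157)*((-21)**2*(-2 - 21) - 279) = 73*(441*(-23) - 279) = 73*(-10143 - 279) = 73*(-10422) = -760806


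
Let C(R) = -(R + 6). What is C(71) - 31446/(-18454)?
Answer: -694756/9227 ≈ -75.296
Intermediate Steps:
C(R) = -6 - R (C(R) = -(6 + R) = -6 - R)
C(71) - 31446/(-18454) = (-6 - 1*71) - 31446/(-18454) = (-6 - 71) - 31446*(-1)/18454 = -77 - 1*(-15723/9227) = -77 + 15723/9227 = -694756/9227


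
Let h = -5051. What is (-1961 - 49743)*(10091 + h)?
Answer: -260588160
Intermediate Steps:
(-1961 - 49743)*(10091 + h) = (-1961 - 49743)*(10091 - 5051) = -51704*5040 = -260588160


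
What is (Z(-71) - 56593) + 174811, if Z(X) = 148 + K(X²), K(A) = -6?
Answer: 118360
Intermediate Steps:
Z(X) = 142 (Z(X) = 148 - 6 = 142)
(Z(-71) - 56593) + 174811 = (142 - 56593) + 174811 = -56451 + 174811 = 118360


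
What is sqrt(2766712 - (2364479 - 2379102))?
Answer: sqrt(2781335) ≈ 1667.7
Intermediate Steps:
sqrt(2766712 - (2364479 - 2379102)) = sqrt(2766712 - 1*(-14623)) = sqrt(2766712 + 14623) = sqrt(2781335)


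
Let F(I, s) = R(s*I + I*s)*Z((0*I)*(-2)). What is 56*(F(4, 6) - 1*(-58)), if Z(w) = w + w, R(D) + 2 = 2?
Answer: 3248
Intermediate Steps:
R(D) = 0 (R(D) = -2 + 2 = 0)
Z(w) = 2*w
F(I, s) = 0 (F(I, s) = 0*(2*((0*I)*(-2))) = 0*(2*(0*(-2))) = 0*(2*0) = 0*0 = 0)
56*(F(4, 6) - 1*(-58)) = 56*(0 - 1*(-58)) = 56*(0 + 58) = 56*58 = 3248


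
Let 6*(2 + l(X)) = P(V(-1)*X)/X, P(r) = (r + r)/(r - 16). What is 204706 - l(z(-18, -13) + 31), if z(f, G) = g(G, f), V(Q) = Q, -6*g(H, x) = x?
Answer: 30706199/150 ≈ 2.0471e+5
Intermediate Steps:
g(H, x) = -x/6
z(f, G) = -f/6
P(r) = 2*r/(-16 + r) (P(r) = (2*r)/(-16 + r) = 2*r/(-16 + r))
l(X) = -2 - 1/(3*(-16 - X)) (l(X) = -2 + ((2*(-X)/(-16 - X))/X)/6 = -2 + ((-2*X/(-16 - X))/X)/6 = -2 + (-2/(-16 - X))/6 = -2 - 1/(3*(-16 - X)))
204706 - l(z(-18, -13) + 31) = 204706 - (95 + 6*(-⅙*(-18) + 31))/(3*(-16 - (-⅙*(-18) + 31))) = 204706 - (95 + 6*(3 + 31))/(3*(-16 - (3 + 31))) = 204706 - (95 + 6*34)/(3*(-16 - 1*34)) = 204706 - (95 + 204)/(3*(-16 - 34)) = 204706 - 299/(3*(-50)) = 204706 - (-1)*299/(3*50) = 204706 - 1*(-299/150) = 204706 + 299/150 = 30706199/150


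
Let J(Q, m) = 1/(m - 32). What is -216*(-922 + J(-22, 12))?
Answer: 995814/5 ≈ 1.9916e+5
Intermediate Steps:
J(Q, m) = 1/(-32 + m)
-216*(-922 + J(-22, 12)) = -216*(-922 + 1/(-32 + 12)) = -216*(-922 + 1/(-20)) = -216*(-922 - 1/20) = -216*(-18441/20) = 995814/5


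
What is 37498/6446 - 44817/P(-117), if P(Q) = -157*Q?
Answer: 66651730/19734429 ≈ 3.3774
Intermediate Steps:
37498/6446 - 44817/P(-117) = 37498/6446 - 44817/((-157*(-117))) = 37498*(1/6446) - 44817/18369 = 18749/3223 - 44817*1/18369 = 18749/3223 - 14939/6123 = 66651730/19734429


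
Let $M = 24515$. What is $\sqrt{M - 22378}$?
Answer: $\sqrt{2137} \approx 46.228$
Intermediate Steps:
$\sqrt{M - 22378} = \sqrt{24515 - 22378} = \sqrt{2137}$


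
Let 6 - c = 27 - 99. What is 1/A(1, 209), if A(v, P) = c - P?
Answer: -1/131 ≈ -0.0076336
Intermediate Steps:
c = 78 (c = 6 - (27 - 99) = 6 - 1*(-72) = 6 + 72 = 78)
A(v, P) = 78 - P
1/A(1, 209) = 1/(78 - 1*209) = 1/(78 - 209) = 1/(-131) = -1/131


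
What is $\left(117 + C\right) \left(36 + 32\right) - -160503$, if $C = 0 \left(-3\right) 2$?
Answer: $168459$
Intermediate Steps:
$C = 0$ ($C = 0 \cdot 2 = 0$)
$\left(117 + C\right) \left(36 + 32\right) - -160503 = \left(117 + 0\right) \left(36 + 32\right) - -160503 = 117 \cdot 68 + 160503 = 7956 + 160503 = 168459$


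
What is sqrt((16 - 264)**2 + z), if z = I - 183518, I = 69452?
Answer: I*sqrt(52562) ≈ 229.26*I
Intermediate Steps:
z = -114066 (z = 69452 - 183518 = -114066)
sqrt((16 - 264)**2 + z) = sqrt((16 - 264)**2 - 114066) = sqrt((-248)**2 - 114066) = sqrt(61504 - 114066) = sqrt(-52562) = I*sqrt(52562)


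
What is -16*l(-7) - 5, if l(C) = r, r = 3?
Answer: -53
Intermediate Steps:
l(C) = 3
-16*l(-7) - 5 = -16*3 - 5 = -48 - 5 = -53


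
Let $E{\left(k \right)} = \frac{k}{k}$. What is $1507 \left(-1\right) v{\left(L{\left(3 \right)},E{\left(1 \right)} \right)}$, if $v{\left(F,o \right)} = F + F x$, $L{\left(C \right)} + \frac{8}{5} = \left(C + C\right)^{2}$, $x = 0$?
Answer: $- \frac{259204}{5} \approx -51841.0$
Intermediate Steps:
$L{\left(C \right)} = - \frac{8}{5} + 4 C^{2}$ ($L{\left(C \right)} = - \frac{8}{5} + \left(C + C\right)^{2} = - \frac{8}{5} + \left(2 C\right)^{2} = - \frac{8}{5} + 4 C^{2}$)
$E{\left(k \right)} = 1$
$v{\left(F,o \right)} = F$ ($v{\left(F,o \right)} = F + F 0 = F + 0 = F$)
$1507 \left(-1\right) v{\left(L{\left(3 \right)},E{\left(1 \right)} \right)} = 1507 \left(-1\right) \left(- \frac{8}{5} + 4 \cdot 3^{2}\right) = - 1507 \left(- \frac{8}{5} + 4 \cdot 9\right) = - 1507 \left(- \frac{8}{5} + 36\right) = \left(-1507\right) \frac{172}{5} = - \frac{259204}{5}$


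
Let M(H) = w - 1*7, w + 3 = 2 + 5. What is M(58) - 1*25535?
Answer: -25538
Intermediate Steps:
w = 4 (w = -3 + (2 + 5) = -3 + 7 = 4)
M(H) = -3 (M(H) = 4 - 1*7 = 4 - 7 = -3)
M(58) - 1*25535 = -3 - 1*25535 = -3 - 25535 = -25538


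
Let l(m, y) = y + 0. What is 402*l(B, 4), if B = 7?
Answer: 1608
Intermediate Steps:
l(m, y) = y
402*l(B, 4) = 402*4 = 1608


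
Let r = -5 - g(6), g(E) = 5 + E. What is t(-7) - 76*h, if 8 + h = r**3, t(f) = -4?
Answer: 311900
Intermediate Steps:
r = -16 (r = -5 - (5 + 6) = -5 - 1*11 = -5 - 11 = -16)
h = -4104 (h = -8 + (-16)**3 = -8 - 4096 = -4104)
t(-7) - 76*h = -4 - 76*(-4104) = -4 + 311904 = 311900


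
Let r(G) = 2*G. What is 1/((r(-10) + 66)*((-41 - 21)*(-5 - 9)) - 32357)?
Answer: 1/7571 ≈ 0.00013208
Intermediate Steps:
1/((r(-10) + 66)*((-41 - 21)*(-5 - 9)) - 32357) = 1/((2*(-10) + 66)*((-41 - 21)*(-5 - 9)) - 32357) = 1/((-20 + 66)*(-62*(-14)) - 32357) = 1/(46*868 - 32357) = 1/(39928 - 32357) = 1/7571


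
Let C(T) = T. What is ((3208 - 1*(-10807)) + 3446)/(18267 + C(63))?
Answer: 17461/18330 ≈ 0.95259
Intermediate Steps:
((3208 - 1*(-10807)) + 3446)/(18267 + C(63)) = ((3208 - 1*(-10807)) + 3446)/(18267 + 63) = ((3208 + 10807) + 3446)/18330 = (14015 + 3446)*(1/18330) = 17461*(1/18330) = 17461/18330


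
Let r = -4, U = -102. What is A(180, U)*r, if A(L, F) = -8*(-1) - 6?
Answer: -8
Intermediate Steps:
A(L, F) = 2 (A(L, F) = 8 - 6 = 2)
A(180, U)*r = 2*(-4) = -8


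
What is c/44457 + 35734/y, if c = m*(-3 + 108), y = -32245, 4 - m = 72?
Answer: -86612178/68262665 ≈ -1.2688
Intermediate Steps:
m = -68 (m = 4 - 1*72 = 4 - 72 = -68)
c = -7140 (c = -68*(-3 + 108) = -68*105 = -7140)
c/44457 + 35734/y = -7140/44457 + 35734/(-32245) = -7140*1/44457 + 35734*(-1/32245) = -340/2117 - 35734/32245 = -86612178/68262665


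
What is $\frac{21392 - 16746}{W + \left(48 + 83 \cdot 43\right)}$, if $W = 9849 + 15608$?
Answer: $\frac{2323}{14537} \approx 0.1598$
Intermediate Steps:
$W = 25457$
$\frac{21392 - 16746}{W + \left(48 + 83 \cdot 43\right)} = \frac{21392 - 16746}{25457 + \left(48 + 83 \cdot 43\right)} = \frac{4646}{25457 + \left(48 + 3569\right)} = \frac{4646}{25457 + 3617} = \frac{4646}{29074} = 4646 \cdot \frac{1}{29074} = \frac{2323}{14537}$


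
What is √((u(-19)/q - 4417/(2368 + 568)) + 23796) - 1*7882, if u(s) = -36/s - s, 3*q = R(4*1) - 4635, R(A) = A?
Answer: -7882 + √396995085421750033570/129167852 ≈ -7727.7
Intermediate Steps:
q = -4631/3 (q = (4*1 - 4635)/3 = (4 - 4635)/3 = (⅓)*(-4631) = -4631/3 ≈ -1543.7)
u(s) = -s - 36/s
√((u(-19)/q - 4417/(2368 + 568)) + 23796) - 1*7882 = √(((-1*(-19) - 36/(-19))/(-4631/3) - 4417/(2368 + 568)) + 23796) - 1*7882 = √(((19 - 36*(-1/19))*(-3/4631) - 4417/2936) + 23796) - 7882 = √(((19 + 36/19)*(-3/4631) - 4417*1/2936) + 23796) - 7882 = √(((397/19)*(-3/4631) - 4417/2936) + 23796) - 7882 = √((-1191/87989 - 4417/2936) + 23796) - 7882 = √(-392144189/258335704 + 23796) - 7882 = √(6146964268195/258335704) - 7882 = √396995085421750033570/129167852 - 7882 = -7882 + √396995085421750033570/129167852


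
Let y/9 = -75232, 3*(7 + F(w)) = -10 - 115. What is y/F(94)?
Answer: 1015632/73 ≈ 13913.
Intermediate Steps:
F(w) = -146/3 (F(w) = -7 + (-10 - 115)/3 = -7 + (1/3)*(-125) = -7 - 125/3 = -146/3)
y = -677088 (y = 9*(-75232) = -677088)
y/F(94) = -677088/(-146/3) = -677088*(-3/146) = 1015632/73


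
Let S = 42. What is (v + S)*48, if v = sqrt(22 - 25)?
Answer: 2016 + 48*I*sqrt(3) ≈ 2016.0 + 83.138*I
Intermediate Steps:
v = I*sqrt(3) (v = sqrt(-3) = I*sqrt(3) ≈ 1.732*I)
(v + S)*48 = (I*sqrt(3) + 42)*48 = (42 + I*sqrt(3))*48 = 2016 + 48*I*sqrt(3)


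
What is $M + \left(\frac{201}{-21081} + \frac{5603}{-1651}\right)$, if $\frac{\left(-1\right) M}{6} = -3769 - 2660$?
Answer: $\frac{34421519100}{892429} \approx 38571.0$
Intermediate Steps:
$M = 38574$ ($M = - 6 \left(-3769 - 2660\right) = \left(-6\right) \left(-6429\right) = 38574$)
$M + \left(\frac{201}{-21081} + \frac{5603}{-1651}\right) = 38574 + \left(\frac{201}{-21081} + \frac{5603}{-1651}\right) = 38574 + \left(201 \left(- \frac{1}{21081}\right) + 5603 \left(- \frac{1}{1651}\right)\right) = 38574 - \frac{3037146}{892429} = \frac{34421519100}{892429}$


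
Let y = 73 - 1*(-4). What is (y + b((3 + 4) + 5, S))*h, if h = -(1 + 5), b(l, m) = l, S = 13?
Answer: -534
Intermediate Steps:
h = -6 (h = -1*6 = -6)
y = 77 (y = 73 + 4 = 77)
(y + b((3 + 4) + 5, S))*h = (77 + ((3 + 4) + 5))*(-6) = (77 + (7 + 5))*(-6) = (77 + 12)*(-6) = 89*(-6) = -534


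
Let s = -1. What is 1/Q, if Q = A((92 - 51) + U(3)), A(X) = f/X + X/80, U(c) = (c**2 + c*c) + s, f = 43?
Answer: 1160/1701 ≈ 0.68195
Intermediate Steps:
U(c) = -1 + 2*c**2 (U(c) = (c**2 + c*c) - 1 = (c**2 + c**2) - 1 = 2*c**2 - 1 = -1 + 2*c**2)
A(X) = 43/X + X/80
Q = 1701/1160 (Q = 43/((92 - 51) + (-1 + 2*3**2)) + ((92 - 51) + (-1 + 2*3**2))/80 = 43/(41 + (-1 + 2*9)) + (41 + (-1 + 2*9))/80 = 43/(41 + (-1 + 18)) + (41 + (-1 + 18))/80 = 43/(41 + 17) + (41 + 17)/80 = 43/58 + (1/80)*58 = 43*(1/58) + 29/40 = 43/58 + 29/40 = 1701/1160 ≈ 1.4664)
1/Q = 1/(1701/1160) = 1160/1701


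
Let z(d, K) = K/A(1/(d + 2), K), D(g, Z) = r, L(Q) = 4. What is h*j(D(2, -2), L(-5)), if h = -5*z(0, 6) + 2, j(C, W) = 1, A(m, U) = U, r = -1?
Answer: -3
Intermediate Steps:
D(g, Z) = -1
z(d, K) = 1 (z(d, K) = K/K = 1)
h = -3 (h = -5*1 + 2 = -5 + 2 = -3)
h*j(D(2, -2), L(-5)) = -3*1 = -3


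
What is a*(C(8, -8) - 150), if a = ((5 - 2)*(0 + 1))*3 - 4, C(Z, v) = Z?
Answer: -710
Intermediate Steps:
a = 5 (a = (3*1)*3 - 4 = 3*3 - 4 = 9 - 4 = 5)
a*(C(8, -8) - 150) = 5*(8 - 150) = 5*(-142) = -710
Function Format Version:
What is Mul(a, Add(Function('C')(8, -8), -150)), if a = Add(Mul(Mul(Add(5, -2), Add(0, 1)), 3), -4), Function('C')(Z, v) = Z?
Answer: -710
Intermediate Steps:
a = 5 (a = Add(Mul(Mul(3, 1), 3), -4) = Add(Mul(3, 3), -4) = Add(9, -4) = 5)
Mul(a, Add(Function('C')(8, -8), -150)) = Mul(5, Add(8, -150)) = Mul(5, -142) = -710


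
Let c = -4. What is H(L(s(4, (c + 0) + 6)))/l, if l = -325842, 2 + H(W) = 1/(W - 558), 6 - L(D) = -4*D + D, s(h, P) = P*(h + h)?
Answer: 1009/164224368 ≈ 6.1440e-6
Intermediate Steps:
s(h, P) = 2*P*h (s(h, P) = P*(2*h) = 2*P*h)
L(D) = 6 + 3*D (L(D) = 6 - (-4*D + D) = 6 - (-3)*D = 6 + 3*D)
H(W) = -2 + 1/(-558 + W) (H(W) = -2 + 1/(W - 558) = -2 + 1/(-558 + W))
H(L(s(4, (c + 0) + 6)))/l = ((1117 - 2*(6 + 3*(2*((-4 + 0) + 6)*4)))/(-558 + (6 + 3*(2*((-4 + 0) + 6)*4))))/(-325842) = ((1117 - 2*(6 + 3*(2*(-4 + 6)*4)))/(-558 + (6 + 3*(2*(-4 + 6)*4))))*(-1/325842) = ((1117 - 2*(6 + 3*(2*2*4)))/(-558 + (6 + 3*(2*2*4))))*(-1/325842) = ((1117 - 2*(6 + 3*16))/(-558 + (6 + 3*16)))*(-1/325842) = ((1117 - 2*(6 + 48))/(-558 + (6 + 48)))*(-1/325842) = ((1117 - 2*54)/(-558 + 54))*(-1/325842) = ((1117 - 108)/(-504))*(-1/325842) = -1/504*1009*(-1/325842) = -1009/504*(-1/325842) = 1009/164224368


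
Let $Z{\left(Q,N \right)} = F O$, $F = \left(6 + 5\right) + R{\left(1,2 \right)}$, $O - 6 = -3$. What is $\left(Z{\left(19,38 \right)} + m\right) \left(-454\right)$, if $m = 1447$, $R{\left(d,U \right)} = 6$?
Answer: $-680092$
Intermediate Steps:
$O = 3$ ($O = 6 - 3 = 3$)
$F = 17$ ($F = \left(6 + 5\right) + 6 = 11 + 6 = 17$)
$Z{\left(Q,N \right)} = 51$ ($Z{\left(Q,N \right)} = 17 \cdot 3 = 51$)
$\left(Z{\left(19,38 \right)} + m\right) \left(-454\right) = \left(51 + 1447\right) \left(-454\right) = 1498 \left(-454\right) = -680092$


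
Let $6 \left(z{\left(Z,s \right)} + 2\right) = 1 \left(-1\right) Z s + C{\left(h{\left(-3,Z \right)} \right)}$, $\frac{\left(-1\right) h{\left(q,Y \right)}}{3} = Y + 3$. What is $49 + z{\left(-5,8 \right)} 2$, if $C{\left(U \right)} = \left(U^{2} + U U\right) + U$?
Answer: $\frac{253}{3} \approx 84.333$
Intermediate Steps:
$h{\left(q,Y \right)} = -9 - 3 Y$ ($h{\left(q,Y \right)} = - 3 \left(Y + 3\right) = - 3 \left(3 + Y\right) = -9 - 3 Y$)
$C{\left(U \right)} = U + 2 U^{2}$ ($C{\left(U \right)} = \left(U^{2} + U^{2}\right) + U = 2 U^{2} + U = U + 2 U^{2}$)
$z{\left(Z,s \right)} = -2 - \frac{Z s}{6} + \frac{\left(-17 - 6 Z\right) \left(-9 - 3 Z\right)}{6}$ ($z{\left(Z,s \right)} = -2 + \frac{1 \left(-1\right) Z s + \left(-9 - 3 Z\right) \left(1 + 2 \left(-9 - 3 Z\right)\right)}{6} = -2 + \frac{- Z s + \left(-9 - 3 Z\right) \left(1 - \left(18 + 6 Z\right)\right)}{6} = -2 + \frac{- Z s + \left(-9 - 3 Z\right) \left(-17 - 6 Z\right)}{6} = -2 + \frac{- Z s + \left(-17 - 6 Z\right) \left(-9 - 3 Z\right)}{6} = -2 + \frac{\left(-17 - 6 Z\right) \left(-9 - 3 Z\right) - Z s}{6} = -2 - \left(- \frac{\left(-17 - 6 Z\right) \left(-9 - 3 Z\right)}{6} + \frac{Z s}{6}\right) = -2 - \frac{Z s}{6} + \frac{\left(-17 - 6 Z\right) \left(-9 - 3 Z\right)}{6}$)
$49 + z{\left(-5,8 \right)} 2 = 49 + \left(\frac{47}{2} + 3 \left(-5\right)^{2} + \frac{35}{2} \left(-5\right) - \left(- \frac{5}{6}\right) 8\right) 2 = 49 + \left(\frac{47}{2} + 3 \cdot 25 - \frac{175}{2} + \frac{20}{3}\right) 2 = 49 + \left(\frac{47}{2} + 75 - \frac{175}{2} + \frac{20}{3}\right) 2 = 49 + \frac{53}{3} \cdot 2 = 49 + \frac{106}{3} = \frac{253}{3}$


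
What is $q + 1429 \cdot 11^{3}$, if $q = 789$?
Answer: $1902788$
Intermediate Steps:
$q + 1429 \cdot 11^{3} = 789 + 1429 \cdot 11^{3} = 789 + 1429 \cdot 1331 = 789 + 1901999 = 1902788$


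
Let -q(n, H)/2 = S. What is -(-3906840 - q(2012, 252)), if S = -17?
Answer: 3906874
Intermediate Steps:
q(n, H) = 34 (q(n, H) = -2*(-17) = 34)
-(-3906840 - q(2012, 252)) = -(-3906840 - 1*34) = -(-3906840 - 34) = -1*(-3906874) = 3906874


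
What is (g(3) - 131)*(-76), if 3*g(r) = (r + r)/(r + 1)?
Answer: 9918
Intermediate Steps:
g(r) = 2*r/(3*(1 + r)) (g(r) = ((r + r)/(r + 1))/3 = ((2*r)/(1 + r))/3 = (2*r/(1 + r))/3 = 2*r/(3*(1 + r)))
(g(3) - 131)*(-76) = ((⅔)*3/(1 + 3) - 131)*(-76) = ((⅔)*3/4 - 131)*(-76) = ((⅔)*3*(¼) - 131)*(-76) = (½ - 131)*(-76) = -261/2*(-76) = 9918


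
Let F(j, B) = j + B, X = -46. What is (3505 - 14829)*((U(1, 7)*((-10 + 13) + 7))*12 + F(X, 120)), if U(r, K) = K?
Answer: -10350136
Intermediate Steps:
F(j, B) = B + j
(3505 - 14829)*((U(1, 7)*((-10 + 13) + 7))*12 + F(X, 120)) = (3505 - 14829)*((7*((-10 + 13) + 7))*12 + (120 - 46)) = -11324*((7*(3 + 7))*12 + 74) = -11324*((7*10)*12 + 74) = -11324*(70*12 + 74) = -11324*(840 + 74) = -11324*914 = -10350136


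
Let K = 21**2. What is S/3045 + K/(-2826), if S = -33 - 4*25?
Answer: -27281/136590 ≈ -0.19973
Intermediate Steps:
K = 441
S = -133 (S = -33 - 100 = -133)
S/3045 + K/(-2826) = -133/3045 + 441/(-2826) = -133*1/3045 + 441*(-1/2826) = -19/435 - 49/314 = -27281/136590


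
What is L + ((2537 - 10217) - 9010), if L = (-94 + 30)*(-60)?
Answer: -12850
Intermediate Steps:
L = 3840 (L = -64*(-60) = 3840)
L + ((2537 - 10217) - 9010) = 3840 + ((2537 - 10217) - 9010) = 3840 + (-7680 - 9010) = 3840 - 16690 = -12850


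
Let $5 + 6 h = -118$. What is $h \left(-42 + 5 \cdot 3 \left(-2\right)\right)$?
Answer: $1476$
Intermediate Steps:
$h = - \frac{41}{2}$ ($h = - \frac{5}{6} + \frac{1}{6} \left(-118\right) = - \frac{5}{6} - \frac{59}{3} = - \frac{41}{2} \approx -20.5$)
$h \left(-42 + 5 \cdot 3 \left(-2\right)\right) = - \frac{41 \left(-42 + 5 \cdot 3 \left(-2\right)\right)}{2} = - \frac{41 \left(-42 + 15 \left(-2\right)\right)}{2} = - \frac{41 \left(-42 - 30\right)}{2} = \left(- \frac{41}{2}\right) \left(-72\right) = 1476$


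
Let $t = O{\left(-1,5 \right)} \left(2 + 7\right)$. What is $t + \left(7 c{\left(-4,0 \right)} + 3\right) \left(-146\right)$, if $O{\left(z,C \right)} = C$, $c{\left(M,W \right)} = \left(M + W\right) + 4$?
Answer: $-393$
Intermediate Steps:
$c{\left(M,W \right)} = 4 + M + W$
$t = 45$ ($t = 5 \left(2 + 7\right) = 5 \cdot 9 = 45$)
$t + \left(7 c{\left(-4,0 \right)} + 3\right) \left(-146\right) = 45 + \left(7 \left(4 - 4 + 0\right) + 3\right) \left(-146\right) = 45 + \left(7 \cdot 0 + 3\right) \left(-146\right) = 45 + \left(0 + 3\right) \left(-146\right) = 45 + 3 \left(-146\right) = 45 - 438 = -393$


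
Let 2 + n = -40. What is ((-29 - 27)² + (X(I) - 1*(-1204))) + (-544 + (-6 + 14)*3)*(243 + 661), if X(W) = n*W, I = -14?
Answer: -465152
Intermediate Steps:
n = -42 (n = -2 - 40 = -42)
X(W) = -42*W
((-29 - 27)² + (X(I) - 1*(-1204))) + (-544 + (-6 + 14)*3)*(243 + 661) = ((-29 - 27)² + (-42*(-14) - 1*(-1204))) + (-544 + (-6 + 14)*3)*(243 + 661) = ((-56)² + (588 + 1204)) + (-544 + 8*3)*904 = (3136 + 1792) + (-544 + 24)*904 = 4928 - 520*904 = 4928 - 470080 = -465152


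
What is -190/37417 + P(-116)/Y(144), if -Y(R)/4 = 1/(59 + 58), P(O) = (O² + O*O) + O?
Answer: -29326808701/37417 ≈ -7.8378e+5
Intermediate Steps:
P(O) = O + 2*O² (P(O) = (O² + O²) + O = 2*O² + O = O + 2*O²)
Y(R) = -4/117 (Y(R) = -4/(59 + 58) = -4/117)
-190/37417 + P(-116)/Y(144) = -190/37417 + (-116*(1 + 2*(-116)))/(-4/117) = -190*1/37417 - 116*(1 - 232)*(-117/4) = -190/37417 - 116*(-231)*(-117/4) = -190/37417 + 26796*(-117/4) = -190/37417 - 783783 = -29326808701/37417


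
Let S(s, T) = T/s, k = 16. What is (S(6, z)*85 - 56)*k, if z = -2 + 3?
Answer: -2008/3 ≈ -669.33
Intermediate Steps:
z = 1
(S(6, z)*85 - 56)*k = ((1/6)*85 - 56)*16 = ((1*(⅙))*85 - 56)*16 = ((⅙)*85 - 56)*16 = (85/6 - 56)*16 = -251/6*16 = -2008/3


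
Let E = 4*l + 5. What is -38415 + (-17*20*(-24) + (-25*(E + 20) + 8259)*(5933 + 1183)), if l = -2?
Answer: 55716489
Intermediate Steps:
E = -3 (E = 4*(-2) + 5 = -8 + 5 = -3)
-38415 + (-17*20*(-24) + (-25*(E + 20) + 8259)*(5933 + 1183)) = -38415 + (-17*20*(-24) + (-25*(-3 + 20) + 8259)*(5933 + 1183)) = -38415 + (-340*(-24) + (-25*17 + 8259)*7116) = -38415 + (8160 + (-425 + 8259)*7116) = -38415 + (8160 + 7834*7116) = -38415 + (8160 + 55746744) = -38415 + 55754904 = 55716489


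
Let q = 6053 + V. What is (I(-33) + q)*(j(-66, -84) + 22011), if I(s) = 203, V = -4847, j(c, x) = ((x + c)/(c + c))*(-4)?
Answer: 341078039/11 ≈ 3.1007e+7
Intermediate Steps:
j(c, x) = -2*(c + x)/c (j(c, x) = ((c + x)/((2*c)))*(-4) = ((c + x)*(1/(2*c)))*(-4) = ((c + x)/(2*c))*(-4) = -2*(c + x)/c)
q = 1206 (q = 6053 - 4847 = 1206)
(I(-33) + q)*(j(-66, -84) + 22011) = (203 + 1206)*((-2 - 2*(-84)/(-66)) + 22011) = 1409*((-2 - 2*(-84)*(-1/66)) + 22011) = 1409*((-2 - 28/11) + 22011) = 1409*(-50/11 + 22011) = 1409*(242071/11) = 341078039/11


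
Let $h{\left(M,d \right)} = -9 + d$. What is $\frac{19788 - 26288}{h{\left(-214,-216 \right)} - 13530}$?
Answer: $\frac{1300}{2751} \approx 0.47256$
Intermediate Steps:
$\frac{19788 - 26288}{h{\left(-214,-216 \right)} - 13530} = \frac{19788 - 26288}{\left(-9 - 216\right) - 13530} = - \frac{6500}{-225 - 13530} = - \frac{6500}{-13755} = \left(-6500\right) \left(- \frac{1}{13755}\right) = \frac{1300}{2751}$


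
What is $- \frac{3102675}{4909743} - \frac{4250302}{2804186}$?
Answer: $- \frac{704008768808}{327805537719} \approx -2.1476$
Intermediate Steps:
$- \frac{3102675}{4909743} - \frac{4250302}{2804186} = \left(-3102675\right) \frac{1}{4909743} - \frac{303593}{200299} = - \frac{1034225}{1636581} - \frac{303593}{200299} = - \frac{704008768808}{327805537719}$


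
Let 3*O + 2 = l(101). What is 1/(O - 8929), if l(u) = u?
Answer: -1/8896 ≈ -0.00011241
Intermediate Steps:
O = 33 (O = -⅔ + (⅓)*101 = -⅔ + 101/3 = 33)
1/(O - 8929) = 1/(33 - 8929) = 1/(-8896) = -1/8896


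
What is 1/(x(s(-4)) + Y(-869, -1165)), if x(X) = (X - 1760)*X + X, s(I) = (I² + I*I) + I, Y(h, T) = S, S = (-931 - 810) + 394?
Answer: -1/49815 ≈ -2.0074e-5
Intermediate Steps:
S = -1347 (S = -1741 + 394 = -1347)
Y(h, T) = -1347
s(I) = I + 2*I² (s(I) = (I² + I²) + I = 2*I² + I = I + 2*I²)
x(X) = X + X*(-1760 + X) (x(X) = (-1760 + X)*X + X = X*(-1760 + X) + X = X + X*(-1760 + X))
1/(x(s(-4)) + Y(-869, -1165)) = 1/((-4*(1 + 2*(-4)))*(-1759 - 4*(1 + 2*(-4))) - 1347) = 1/((-4*(1 - 8))*(-1759 - 4*(1 - 8)) - 1347) = 1/((-4*(-7))*(-1759 - 4*(-7)) - 1347) = 1/(28*(-1759 + 28) - 1347) = 1/(28*(-1731) - 1347) = 1/(-48468 - 1347) = 1/(-49815) = -1/49815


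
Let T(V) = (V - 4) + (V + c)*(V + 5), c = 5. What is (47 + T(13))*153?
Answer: 58140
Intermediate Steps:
T(V) = -4 + V + (5 + V)² (T(V) = (V - 4) + (V + 5)*(V + 5) = (-4 + V) + (5 + V)*(5 + V) = (-4 + V) + (5 + V)² = -4 + V + (5 + V)²)
(47 + T(13))*153 = (47 + (21 + 13² + 11*13))*153 = (47 + (21 + 169 + 143))*153 = (47 + 333)*153 = 380*153 = 58140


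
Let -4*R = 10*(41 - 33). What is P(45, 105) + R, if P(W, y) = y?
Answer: 85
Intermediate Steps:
R = -20 (R = -5*(41 - 33)/2 = -5*8/2 = -¼*80 = -20)
P(45, 105) + R = 105 - 20 = 85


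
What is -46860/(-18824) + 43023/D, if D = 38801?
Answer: 657019953/182597506 ≈ 3.5982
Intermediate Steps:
-46860/(-18824) + 43023/D = -46860/(-18824) + 43023/38801 = -46860*(-1/18824) + 43023*(1/38801) = 11715/4706 + 43023/38801 = 657019953/182597506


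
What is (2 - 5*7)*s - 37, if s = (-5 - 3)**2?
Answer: -2149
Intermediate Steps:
s = 64 (s = (-8)**2 = 64)
(2 - 5*7)*s - 37 = (2 - 5*7)*64 - 37 = (2 - 35)*64 - 37 = -33*64 - 37 = -2112 - 37 = -2149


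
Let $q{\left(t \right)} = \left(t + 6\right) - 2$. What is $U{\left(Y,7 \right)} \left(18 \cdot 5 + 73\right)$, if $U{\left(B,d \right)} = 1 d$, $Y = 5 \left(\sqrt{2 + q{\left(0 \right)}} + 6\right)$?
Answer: $1141$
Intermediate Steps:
$q{\left(t \right)} = 4 + t$ ($q{\left(t \right)} = \left(6 + t\right) - 2 = 4 + t$)
$Y = 30 + 5 \sqrt{6}$ ($Y = 5 \left(\sqrt{2 + \left(4 + 0\right)} + 6\right) = 5 \left(\sqrt{2 + 4} + 6\right) = 5 \left(\sqrt{6} + 6\right) = 5 \left(6 + \sqrt{6}\right) = 30 + 5 \sqrt{6} \approx 42.247$)
$U{\left(B,d \right)} = d$
$U{\left(Y,7 \right)} \left(18 \cdot 5 + 73\right) = 7 \left(18 \cdot 5 + 73\right) = 7 \left(90 + 73\right) = 7 \cdot 163 = 1141$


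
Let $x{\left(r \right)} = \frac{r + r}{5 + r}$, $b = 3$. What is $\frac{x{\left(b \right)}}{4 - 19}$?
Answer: $- \frac{1}{20} \approx -0.05$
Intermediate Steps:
$x{\left(r \right)} = \frac{2 r}{5 + r}$
$\frac{x{\left(b \right)}}{4 - 19} = \frac{2 \cdot 3 \frac{1}{5 + 3}}{4 - 19} = \frac{2 \cdot 3 \cdot \frac{1}{8}}{-15} = - \frac{2 \cdot 3 \cdot \frac{1}{8}}{15} = \left(- \frac{1}{15}\right) \frac{3}{4} = - \frac{1}{20}$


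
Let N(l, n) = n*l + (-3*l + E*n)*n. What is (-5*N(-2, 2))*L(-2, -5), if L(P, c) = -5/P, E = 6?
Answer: -400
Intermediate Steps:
N(l, n) = l*n + n*(-3*l + 6*n) (N(l, n) = n*l + (-3*l + 6*n)*n = l*n + n*(-3*l + 6*n))
(-5*N(-2, 2))*L(-2, -5) = (-10*2*(-1*(-2) + 3*2))*(-5/(-2)) = (-10*2*(2 + 6))*(-5*(-½)) = -10*2*8*(5/2) = -5*32*(5/2) = -160*5/2 = -400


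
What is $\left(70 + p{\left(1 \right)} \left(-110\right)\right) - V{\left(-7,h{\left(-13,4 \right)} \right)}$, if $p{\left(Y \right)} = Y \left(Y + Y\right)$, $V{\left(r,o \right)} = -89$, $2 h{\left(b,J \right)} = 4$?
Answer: $-61$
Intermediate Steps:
$h{\left(b,J \right)} = 2$ ($h{\left(b,J \right)} = \frac{1}{2} \cdot 4 = 2$)
$p{\left(Y \right)} = 2 Y^{2}$ ($p{\left(Y \right)} = Y 2 Y = 2 Y^{2}$)
$\left(70 + p{\left(1 \right)} \left(-110\right)\right) - V{\left(-7,h{\left(-13,4 \right)} \right)} = \left(70 + 2 \cdot 1^{2} \left(-110\right)\right) - -89 = \left(70 + 2 \cdot 1 \left(-110\right)\right) + 89 = \left(70 + 2 \left(-110\right)\right) + 89 = \left(70 - 220\right) + 89 = -150 + 89 = -61$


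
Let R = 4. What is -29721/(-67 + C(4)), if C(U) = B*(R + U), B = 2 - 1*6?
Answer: 9907/33 ≈ 300.21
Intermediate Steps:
B = -4 (B = 2 - 6 = -4)
C(U) = -16 - 4*U (C(U) = -4*(4 + U) = -16 - 4*U)
-29721/(-67 + C(4)) = -29721/(-67 + (-16 - 4*4)) = -29721/(-67 + (-16 - 16)) = -29721/(-67 - 32) = -29721/(-99) = -29721*(-1/99) = 9907/33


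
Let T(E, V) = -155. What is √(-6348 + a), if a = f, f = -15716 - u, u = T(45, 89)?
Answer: I*√21909 ≈ 148.02*I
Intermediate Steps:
u = -155
f = -15561 (f = -15716 - 1*(-155) = -15716 + 155 = -15561)
a = -15561
√(-6348 + a) = √(-6348 - 15561) = √(-21909) = I*√21909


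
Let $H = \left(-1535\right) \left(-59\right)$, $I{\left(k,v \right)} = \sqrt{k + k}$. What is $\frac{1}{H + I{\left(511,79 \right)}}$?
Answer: $\frac{90565}{8202018203} - \frac{\sqrt{1022}}{8202018203} \approx 1.1038 \cdot 10^{-5}$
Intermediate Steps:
$I{\left(k,v \right)} = \sqrt{2} \sqrt{k}$ ($I{\left(k,v \right)} = \sqrt{2 k} = \sqrt{2} \sqrt{k}$)
$H = 90565$
$\frac{1}{H + I{\left(511,79 \right)}} = \frac{1}{90565 + \sqrt{2} \sqrt{511}} = \frac{1}{90565 + \sqrt{1022}}$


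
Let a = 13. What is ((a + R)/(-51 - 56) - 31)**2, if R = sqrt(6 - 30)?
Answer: 11088876/11449 + 13320*I*sqrt(6)/11449 ≈ 968.54 + 2.8498*I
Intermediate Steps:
R = 2*I*sqrt(6) (R = sqrt(-24) = 2*I*sqrt(6) ≈ 4.899*I)
((a + R)/(-51 - 56) - 31)**2 = ((13 + 2*I*sqrt(6))/(-51 - 56) - 31)**2 = ((13 + 2*I*sqrt(6))/(-107) - 31)**2 = ((13 + 2*I*sqrt(6))*(-1/107) - 31)**2 = ((-13/107 - 2*I*sqrt(6)/107) - 31)**2 = (-3330/107 - 2*I*sqrt(6)/107)**2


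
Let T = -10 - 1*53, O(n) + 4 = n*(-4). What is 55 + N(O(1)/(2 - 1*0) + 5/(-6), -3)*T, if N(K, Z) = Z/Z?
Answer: -8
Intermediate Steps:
O(n) = -4 - 4*n (O(n) = -4 + n*(-4) = -4 - 4*n)
N(K, Z) = 1
T = -63 (T = -10 - 53 = -63)
55 + N(O(1)/(2 - 1*0) + 5/(-6), -3)*T = 55 + 1*(-63) = 55 - 63 = -8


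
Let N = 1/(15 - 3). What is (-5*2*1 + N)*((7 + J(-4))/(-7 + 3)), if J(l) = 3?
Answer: 595/24 ≈ 24.792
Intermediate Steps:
N = 1/12 ≈ 0.083333
(-5*2*1 + N)*((7 + J(-4))/(-7 + 3)) = (-5*2*1 + 1/12)*((7 + 3)/(-7 + 3)) = (-10*1 + 1/12)*(10/(-4)) = (-10 + 1/12)*(10*(-¼)) = -119/12*(-5/2) = 595/24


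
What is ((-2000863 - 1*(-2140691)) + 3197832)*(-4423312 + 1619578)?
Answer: -9357910822440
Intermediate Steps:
((-2000863 - 1*(-2140691)) + 3197832)*(-4423312 + 1619578) = ((-2000863 + 2140691) + 3197832)*(-2803734) = (139828 + 3197832)*(-2803734) = 3337660*(-2803734) = -9357910822440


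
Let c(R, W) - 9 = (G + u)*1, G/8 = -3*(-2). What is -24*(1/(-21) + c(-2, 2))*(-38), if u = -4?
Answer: 338048/7 ≈ 48293.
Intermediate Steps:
G = 48 (G = 8*(-3*(-2)) = 8*6 = 48)
c(R, W) = 53 (c(R, W) = 9 + (48 - 4)*1 = 9 + 44*1 = 9 + 44 = 53)
-24*(1/(-21) + c(-2, 2))*(-38) = -24*(1/(-21) + 53)*(-38) = -24*(-1/21 + 53)*(-38) = -24*1112/21*(-38) = -8896/7*(-38) = 338048/7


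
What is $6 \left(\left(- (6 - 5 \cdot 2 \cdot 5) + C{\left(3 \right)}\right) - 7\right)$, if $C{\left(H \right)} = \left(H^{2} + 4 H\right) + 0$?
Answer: $348$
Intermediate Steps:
$C{\left(H \right)} = H^{2} + 4 H$
$6 \left(\left(- (6 - 5 \cdot 2 \cdot 5) + C{\left(3 \right)}\right) - 7\right) = 6 \left(\left(- (6 - 5 \cdot 2 \cdot 5) + 3 \left(4 + 3\right)\right) - 7\right) = 6 \left(\left(- (6 - 50) + 3 \cdot 7\right) - 7\right) = 6 \left(\left(- (6 - 50) + 21\right) - 7\right) = 6 \left(\left(\left(-1\right) \left(-44\right) + 21\right) - 7\right) = 6 \left(\left(44 + 21\right) - 7\right) = 6 \left(65 - 7\right) = 6 \cdot 58 = 348$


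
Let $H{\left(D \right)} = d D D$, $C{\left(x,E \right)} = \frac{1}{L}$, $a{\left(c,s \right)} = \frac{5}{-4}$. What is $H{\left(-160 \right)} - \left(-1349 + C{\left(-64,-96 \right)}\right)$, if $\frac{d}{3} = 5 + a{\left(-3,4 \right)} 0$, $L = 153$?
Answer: $\frac{58958396}{153} \approx 3.8535 \cdot 10^{5}$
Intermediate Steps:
$a{\left(c,s \right)} = - \frac{5}{4}$ ($a{\left(c,s \right)} = 5 \left(- \frac{1}{4}\right) = - \frac{5}{4}$)
$C{\left(x,E \right)} = \frac{1}{153}$
$d = 15$ ($d = 3 \left(5 - 0\right) = 3 \left(5 + 0\right) = 3 \cdot 5 = 15$)
$H{\left(D \right)} = 15 D^{2}$ ($H{\left(D \right)} = 15 D D = 15 D^{2}$)
$H{\left(-160 \right)} - \left(-1349 + C{\left(-64,-96 \right)}\right) = 15 \left(-160\right)^{2} + \left(1349 - \frac{1}{153}\right) = 15 \cdot 25600 + \left(1349 - \frac{1}{153}\right) = 384000 + \frac{206396}{153} = \frac{58958396}{153}$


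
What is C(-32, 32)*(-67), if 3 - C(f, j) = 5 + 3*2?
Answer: 536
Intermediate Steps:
C(f, j) = -8 (C(f, j) = 3 - (5 + 3*2) = 3 - (5 + 6) = 3 - 1*11 = 3 - 11 = -8)
C(-32, 32)*(-67) = -8*(-67) = 536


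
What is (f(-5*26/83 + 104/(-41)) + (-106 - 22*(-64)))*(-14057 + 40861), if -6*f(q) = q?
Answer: 118823016532/3403 ≈ 3.4917e+7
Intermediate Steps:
f(q) = -q/6
(f(-5*26/83 + 104/(-41)) + (-106 - 22*(-64)))*(-14057 + 40861) = (-(-5*26/83 + 104/(-41))/6 + (-106 - 22*(-64)))*(-14057 + 40861) = (-(-130*1/83 + 104*(-1/41))/6 + (-106 + 1408))*26804 = (-(-130/83 - 104/41)/6 + 1302)*26804 = (-⅙*(-13962/3403) + 1302)*26804 = (2327/3403 + 1302)*26804 = (4433033/3403)*26804 = 118823016532/3403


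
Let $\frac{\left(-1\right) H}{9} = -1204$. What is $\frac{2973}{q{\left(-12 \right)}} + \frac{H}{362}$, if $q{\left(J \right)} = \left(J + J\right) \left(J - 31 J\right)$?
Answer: $\frac{15424469}{521280} \approx 29.59$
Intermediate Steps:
$q{\left(J \right)} = - 60 J^{2}$ ($q{\left(J \right)} = 2 J \left(- 30 J\right) = - 60 J^{2}$)
$H = 10836$ ($H = \left(-9\right) \left(-1204\right) = 10836$)
$\frac{2973}{q{\left(-12 \right)}} + \frac{H}{362} = \frac{2973}{\left(-60\right) \left(-12\right)^{2}} + \frac{10836}{362} = \frac{2973}{\left(-60\right) 144} + 10836 \cdot \frac{1}{362} = \frac{2973}{-8640} + \frac{5418}{181} = 2973 \left(- \frac{1}{8640}\right) + \frac{5418}{181} = - \frac{991}{2880} + \frac{5418}{181} = \frac{15424469}{521280}$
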